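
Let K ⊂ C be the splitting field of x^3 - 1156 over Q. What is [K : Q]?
[K : Q] = 6

The roots of x^3 - 1156 are ∛1156, ω∛1156, ω^2∛1156 where ω = e^(2πi/3) is a primitive cube root of unity, so K = Q(∛1156, ω). Now [Q(∛1156):Q] = 3 (since 1156 is not a perfect cube, x^3 - 1156 is irreducible) and [Q(ω):Q] = 2. Both 2 and 3 divide [K:Q], and [K:Q] ≤ 3·2 = 6, so [K:Q] = 6. (Equivalently: Q(∛1156) ⊂ R but ω ∉ R, so [K : Q(∛1156)] = 2.)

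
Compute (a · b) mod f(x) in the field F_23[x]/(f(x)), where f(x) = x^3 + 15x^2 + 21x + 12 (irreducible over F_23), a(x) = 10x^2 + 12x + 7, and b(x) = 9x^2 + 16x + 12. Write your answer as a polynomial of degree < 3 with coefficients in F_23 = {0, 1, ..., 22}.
a · b ≡ 18x^2 + 2x + 4 (mod f(x))

Multiply in F_23[x]: a(x)·b(x) = (10x^2 + 12x + 7)·(9x^2 + 16x + 12) = 21x^4 + 15x^3 + 7x^2 + 3x + 15. This has degree ≥ 3, so divide by f(x) over F_23: 21x^4 + 15x^3 + 7x^2 + 3x + 15 = (21x + 22)·(x^3 + 15x^2 + 21x + 12) + (18x^2 + 2x + 4). Hence a·b ≡ 18x^2 + 2x + 4 (mod f). (F_23[x]/(f) is a field with 23^3 = 12167 elements since f is irreducible of degree 3.)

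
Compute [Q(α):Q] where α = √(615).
[Q(α):Q] = 2

[Q(α):Q] equals the degree of the minimal polynomial of α. Here α^2 = 615 and x^2 - 615 is irreducible (d = 615 is squarefree, ≠ 1, hence not a square), so deg(m_α) = 2. Thus [Q(α):Q] = 2.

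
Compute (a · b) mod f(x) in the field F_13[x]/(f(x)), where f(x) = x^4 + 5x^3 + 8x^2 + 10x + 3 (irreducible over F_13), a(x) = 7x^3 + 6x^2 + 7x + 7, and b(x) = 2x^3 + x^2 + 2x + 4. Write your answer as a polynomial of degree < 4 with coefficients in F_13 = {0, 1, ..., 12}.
a · b ≡ 3x^3 + 7x^2 + 11x + 4 (mod f(x))

Multiply in F_13[x]: a(x)·b(x) = (7x^3 + 6x^2 + 7x + 7)·(2x^3 + x^2 + 2x + 4) = x^6 + 6x^5 + 8x^4 + 9x^3 + 6x^2 + 3x + 2. This has degree ≥ 4, so divide by f(x) over F_13: x^6 + 6x^5 + 8x^4 + 9x^3 + 6x^2 + 3x + 2 = (x^2 + x + 8)·(x^4 + 5x^3 + 8x^2 + 10x + 3) + (3x^3 + 7x^2 + 11x + 4). Hence a·b ≡ 3x^3 + 7x^2 + 11x + 4 (mod f). (F_13[x]/(f) is a field with 13^4 = 28561 elements since f is irreducible of degree 4.)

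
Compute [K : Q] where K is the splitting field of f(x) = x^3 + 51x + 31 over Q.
[K : Q] = 6

By the rational root test, any rational root of the monic integer polynomial f(x) = x^3 + 51x + 31 must be an integer dividing the constant term 31, i.e. one of ±{1, 31}. Evaluating: f(1) = 83, f(-1) = -21, f(31) = 31403, f(-31) = -31341; none is 0, so f has no rational root and is therefore irreducible over Q (a cubic with no linear factor over a field is irreducible). For an irreducible cubic, the Galois group is A_3 or S_3 according as the discriminant disc(f) = -4a^3 - 27b^2 = -4·(51)^3 - 27·(31)^2 = -556551 is or is not a square in Q. Here disc(f) = -556551 is not a perfect square in Q, so the Galois group of f over Q is not contained in A_3 and must be all of S_3. The splitting field has degree |S_3| = 6 over Q, so [K : Q] = 6.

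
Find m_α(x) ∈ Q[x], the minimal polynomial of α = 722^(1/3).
m_α(x) = x^3 - 722

α satisfies α^3 = 722, so x^3 - 722 annihilates α. By the rational root test, a rational root p/q (in lowest terms) of x^3 - 722 would satisfy p^3 = 722 q^3, forcing q = 1 and p^3 = 722; but 722 is not a perfect cube, contradiction. A monic cubic over Q with no rational root is irreducible (any nontrivial factorization would include a linear factor). Hence x^3 - 722 is the minimal polynomial of α, and in particular [Q(α):Q] = 3.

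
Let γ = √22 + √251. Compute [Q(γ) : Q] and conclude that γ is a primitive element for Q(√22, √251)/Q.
[Q(γ) : Q] = 4 (equivalently, Q(γ) = Q(√22, √251))

Obviously Q(γ) ⊆ Q(√22, √251), and [Q(√22, √251):Q] = 4 (since 22, 251 are distinct squarefree integers > 1 with 5522 not a perfect square). To show equality we compute the minimal polynomial of γ. From γ = √22 + √251: γ^2 = 22 + 2√(5522) + 251 = 273 + 2√(5522), so γ^2 - 273 = 2√(5522); squaring, (γ^2 - 273)^2 = 4·5522, i.e. γ^4 - 546γ^2 + 74529 - 22088 = 0, i.e. γ^4 - 546γ^2 + 52441 = 0. So γ is a root of x^4 - 546x^2 + 52441. This polynomial is irreducible over Q: it has no rational root (each ±√22 ± √251 is irrational), and any factorization into two quadratics over Q would force √(5522) ∈ Q (pairing opposite roots) or √22, √251 ∈ Q (other pairings), all impossible. Hence [Q(γ):Q] = 4 = [Q(√22, √251):Q], so Q(γ) = Q(√22, √251).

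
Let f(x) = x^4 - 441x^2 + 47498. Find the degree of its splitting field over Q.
[K : Q] = 4

Solving the quadratic in x^2: x^2 = (441 ± √(441^2 - 4·47498))/2 = (441 ± √4489)/2 = (441 ± 67)/2, giving x^2 = 187 or x^2 = 254. So f(x) = (x^2 - 187)(x^2 - 254) and the roots of f are ±√187, ±√254. Hence the splitting field is K = Q(√187, √254). Since 187 and 254 are distinct squarefree integers > 1, their product 47498 is not a perfect square, so √254 ∉ Q(√187). By the tower law [K:Q] = [Q(√187,√254):Q(√187)] · [Q(√187):Q] = 2 · 2 = 4.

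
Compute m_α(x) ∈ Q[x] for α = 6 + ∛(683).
m_α(x) = x^3 - 18x^2 + 108x - 899

Set β = α - 6 = ∛(683), so β^3 = 683. Then (α - 6)^3 - 683 = 0, i.e. α is a root of g(x) = (x - 6)^3 - 683 = x^3 - 18x^2 + 108x - 899. Since g(x) = h(x - 6) where h(x) = x^3 - 683, and h is irreducible over Q (because 683 is not a perfect cube, so h has no rational root, and a monic cubic with no rational root is irreducible), g is also irreducible (irreducibility is preserved under the substitution x → x - 6). Hence m_α(x) = x^3 - 18x^2 + 108x - 899.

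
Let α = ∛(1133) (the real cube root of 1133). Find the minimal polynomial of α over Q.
m_α(x) = x^3 - 1133

α satisfies α^3 = 1133, so x^3 - 1133 annihilates α. By the rational root test, a rational root p/q (in lowest terms) of x^3 - 1133 would satisfy p^3 = 1133 q^3, forcing q = 1 and p^3 = 1133; but 1133 is not a perfect cube, contradiction. A monic cubic over Q with no rational root is irreducible (any nontrivial factorization would include a linear factor). Hence x^3 - 1133 is the minimal polynomial of α, and in particular [Q(α):Q] = 3.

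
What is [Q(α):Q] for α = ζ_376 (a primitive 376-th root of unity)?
[Q(α):Q] = 184

The minimal polynomial of ζ_376 over Q is the 376-th cyclotomic polynomial Φ_376(x), which is irreducible over Q and has degree φ(376) = 184. Hence [Q(α):Q] = φ(376) = 184.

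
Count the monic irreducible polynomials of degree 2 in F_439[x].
There are 96141 monic irreducible polynomials of degree 2 over F_439

Each element of F_{439^2} that lies in no proper subfield is a root of exactly one monic irreducible of degree 2 over F_439, and each such polynomial has 2 distinct roots in F_{439^2}. By Möbius inversion the count is N_439(2) = (1/2) Σ_{d|2} μ(2/d) · 439^d = (1/2)(μ(2)·439^1 + μ(1)·439^2) = 192282/2 = 96141.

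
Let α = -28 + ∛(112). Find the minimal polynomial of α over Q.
m_α(x) = x^3 + 84x^2 + 2352x + 21840

Set β = α + 28 = ∛(112), so β^3 = 112. Then (α + 28)^3 - 112 = 0, i.e. α is a root of g(x) = (x + 28)^3 - 112 = x^3 + 84x^2 + 2352x + 21840. Since g(x) = h(x + 28) where h(x) = x^3 - 112, and h is irreducible over Q (because 112 is not a perfect cube, so h has no rational root, and a monic cubic with no rational root is irreducible), g is also irreducible (irreducibility is preserved under the substitution x → x + 28). Hence m_α(x) = x^3 + 84x^2 + 2352x + 21840.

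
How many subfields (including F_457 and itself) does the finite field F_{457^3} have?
F_{457^3} has 2 subfields

The subfields of F_{p^n} are exactly the fields F_{p^d} for d | n (each is the fixed field of the unique index-d subgroup of Gal(F_{p^n}/F_p) ≅ Z/nZ). The divisors of n = 3 are {1, 3}, giving 2 subfields: F_{457^1}, F_{457^3}.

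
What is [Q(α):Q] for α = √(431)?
[Q(α):Q] = 2

[Q(α):Q] equals the degree of the minimal polynomial of α. Here α^2 = 431 and x^2 - 431 is irreducible (d = 431 is squarefree, ≠ 1, hence not a square), so deg(m_α) = 2. Thus [Q(α):Q] = 2.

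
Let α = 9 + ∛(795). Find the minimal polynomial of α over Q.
m_α(x) = x^3 - 27x^2 + 243x - 1524

Set β = α - 9 = ∛(795), so β^3 = 795. Then (α - 9)^3 - 795 = 0, i.e. α is a root of g(x) = (x - 9)^3 - 795 = x^3 - 27x^2 + 243x - 1524. Since g(x) = h(x - 9) where h(x) = x^3 - 795, and h is irreducible over Q (because 795 is not a perfect cube, so h has no rational root, and a monic cubic with no rational root is irreducible), g is also irreducible (irreducibility is preserved under the substitution x → x - 9). Hence m_α(x) = x^3 - 27x^2 + 243x - 1524.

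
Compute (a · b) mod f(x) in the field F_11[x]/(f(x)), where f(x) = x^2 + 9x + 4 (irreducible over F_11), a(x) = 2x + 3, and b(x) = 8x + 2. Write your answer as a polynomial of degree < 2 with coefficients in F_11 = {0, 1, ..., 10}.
a · b ≡ 5x + 8 (mod f(x))

Multiply in F_11[x]: a(x)·b(x) = (2x + 3)·(8x + 2) = 5x^2 + 6x + 6. This has degree ≥ 2, so divide by f(x) over F_11: 5x^2 + 6x + 6 = (5)·(x^2 + 9x + 4) + (5x + 8). Hence a·b ≡ 5x + 8 (mod f). (F_11[x]/(f) is a field with 11^2 = 121 elements since f is irreducible of degree 2.)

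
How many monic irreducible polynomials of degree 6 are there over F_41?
There are 791672280 monic irreducible polynomials of degree 6 over F_41

Each element of F_{41^6} that lies in no proper subfield is a root of exactly one monic irreducible of degree 6 over F_41, and each such polynomial has 6 distinct roots in F_{41^6}. By Möbius inversion the count is N_41(6) = (1/6) Σ_{d|6} μ(6/d) · 41^d = (1/6)(μ(6)·41^1 + μ(3)·41^2 + μ(2)·41^3 + μ(1)·41^6) = 4750033680/6 = 791672280.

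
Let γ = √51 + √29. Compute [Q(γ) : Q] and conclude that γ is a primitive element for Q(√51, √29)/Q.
[Q(γ) : Q] = 4 (equivalently, Q(γ) = Q(√51, √29))

Obviously Q(γ) ⊆ Q(√51, √29), and [Q(√51, √29):Q] = 4 (since 51, 29 are distinct squarefree integers > 1 with 1479 not a perfect square). To show equality we compute the minimal polynomial of γ. From γ = √51 + √29: γ^2 = 51 + 2√(1479) + 29 = 80 + 2√(1479), so γ^2 - 80 = 2√(1479); squaring, (γ^2 - 80)^2 = 4·1479, i.e. γ^4 - 160γ^2 + 6400 - 5916 = 0, i.e. γ^4 - 160γ^2 + 484 = 0. So γ is a root of x^4 - 160x^2 + 484. This polynomial is irreducible over Q: it has no rational root (each ±√51 ± √29 is irrational), and any factorization into two quadratics over Q would force √(1479) ∈ Q (pairing opposite roots) or √51, √29 ∈ Q (other pairings), all impossible. Hence [Q(γ):Q] = 4 = [Q(√51, √29):Q], so Q(γ) = Q(√51, √29).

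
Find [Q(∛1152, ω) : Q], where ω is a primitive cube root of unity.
[Q(∛1152, ω) : Q] = 6

[Q(∛1152):Q] = 3 (min poly x^3 - 1152, irreducible since 1152 is not a perfect cube). [Q(ω):Q] = 2 (min poly x^2 + x + 1). Since Q(∛1152) ⊂ R and ω ∉ R, we have ω ∉ Q(∛1152), so x^2 + x + 1 remains irreducible over Q(∛1152) and [Q(∛1152, ω) : Q(∛1152)] = 2. By the tower law, [Q(∛1152, ω) : Q] = 3 · 2 = 6. (In fact Q(∛1152, ω) is the splitting field of x^3 - 1152 over Q.)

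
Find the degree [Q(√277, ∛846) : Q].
[Q(√277, ∛846) : Q] = 6

Let L = Q(√277, ∛846). Since Q(√277) ⊂ L and [Q(√277):Q] = 2, the tower law gives 2 | [L:Q]. Likewise Q(∛846) ⊂ L with [Q(∛846):Q] = 3 (because 846 is not a perfect cube), so 3 | [L:Q]. As gcd(2,3) = 1, [L:Q] is divisible by 6. Conversely L is generated over Q by √277 and ∛846, so [L:Q] ≤ 2·3 = 6. Therefore [Q(√277, ∛846) : Q] = 6.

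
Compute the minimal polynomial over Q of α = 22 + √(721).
m_α(x) = x^2 - 44x - 237

From α - 22 = √(721), squaring gives (α - 22)^2 = 721, i.e. α^2 - 44α + 484 = 721, so α^2 - 44α - 237 = 0. The discriminant of x^2 - 44x - 237 is (-44)^2 - 4·(-237) = 1936 + 948 = 2884, and 4·(721) is not a perfect square in Q since 721 is squarefree and ≠ 1. Hence x^2 - 44x - 237 is irreducible over Q and is the minimal polynomial of α.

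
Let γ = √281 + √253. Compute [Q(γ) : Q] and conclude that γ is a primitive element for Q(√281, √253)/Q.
[Q(γ) : Q] = 4 (equivalently, Q(γ) = Q(√281, √253))

Obviously Q(γ) ⊆ Q(√281, √253), and [Q(√281, √253):Q] = 4 (since 281, 253 are distinct squarefree integers > 1 with 71093 not a perfect square). To show equality we compute the minimal polynomial of γ. From γ = √281 + √253: γ^2 = 281 + 2√(71093) + 253 = 534 + 2√(71093), so γ^2 - 534 = 2√(71093); squaring, (γ^2 - 534)^2 = 4·71093, i.e. γ^4 - 1068γ^2 + 285156 - 284372 = 0, i.e. γ^4 - 1068γ^2 + 784 = 0. So γ is a root of x^4 - 1068x^2 + 784. This polynomial is irreducible over Q: it has no rational root (each ±√281 ± √253 is irrational), and any factorization into two quadratics over Q would force √(71093) ∈ Q (pairing opposite roots) or √281, √253 ∈ Q (other pairings), all impossible. Hence [Q(γ):Q] = 4 = [Q(√281, √253):Q], so Q(γ) = Q(√281, √253).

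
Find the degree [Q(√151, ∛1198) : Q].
[Q(√151, ∛1198) : Q] = 6

Let L = Q(√151, ∛1198). Since Q(√151) ⊂ L and [Q(√151):Q] = 2, the tower law gives 2 | [L:Q]. Likewise Q(∛1198) ⊂ L with [Q(∛1198):Q] = 3 (because 1198 is not a perfect cube), so 3 | [L:Q]. As gcd(2,3) = 1, [L:Q] is divisible by 6. Conversely L is generated over Q by √151 and ∛1198, so [L:Q] ≤ 2·3 = 6. Therefore [Q(√151, ∛1198) : Q] = 6.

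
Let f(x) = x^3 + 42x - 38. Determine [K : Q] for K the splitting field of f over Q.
[K : Q] = 6

By the rational root test, any rational root of the monic integer polynomial f(x) = x^3 + 42x - 38 must be an integer dividing the constant term -38, i.e. one of ±{1, 2, 19, 38}. Evaluating: f(1) = 5, f(-1) = -81, f(2) = 54, f(-2) = -130, f(19) = 7619, f(-19) = -7695, f(38) = 56430, f(-38) = -56506; none is 0, so f has no rational root and is therefore irreducible over Q (a cubic with no linear factor over a field is irreducible). For an irreducible cubic, the Galois group is A_3 or S_3 according as the discriminant disc(f) = -4a^3 - 27b^2 = -4·(42)^3 - 27·(-38)^2 = -335340 is or is not a square in Q. Here disc(f) = -335340 is not a perfect square in Q, so the Galois group of f over Q is not contained in A_3 and must be all of S_3. The splitting field has degree |S_3| = 6 over Q, so [K : Q] = 6.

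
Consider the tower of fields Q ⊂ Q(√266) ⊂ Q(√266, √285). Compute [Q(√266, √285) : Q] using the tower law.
[Q(√266, √285) : Q] = 4

[Q(√266):Q] = 2 (min poly x^2 - 266, irreducible since 266 is squarefree > 1). For the top step, suppose √285 ∈ Q(√266), say √285 = c + d√266 with c, d ∈ Q. Squaring: 285 = c^2 + 266d^2 + 2cd√266. Since √266 ∉ Q this forces 2cd = 0. If d = 0 then √285 = c ∈ Q, contradicting 285 squarefree > 1. If c = 0 then 285 = 266d^2, so 266·285 = (266d)^2 is a perfect square in Q — but 266·285 = 75810 is not a perfect square (since 266 and 285 are distinct squarefree integers). Contradiction. Hence √285 ∉ Q(√266), so x^2 - 285 stays irreducible over Q(√266) and [Q(√266, √285) : Q(√266)] = 2. By the tower law, [Q(√266, √285) : Q] = 2 · 2 = 4.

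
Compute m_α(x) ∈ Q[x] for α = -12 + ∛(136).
m_α(x) = x^3 + 36x^2 + 432x + 1592

Set β = α + 12 = ∛(136), so β^3 = 136. Then (α + 12)^3 - 136 = 0, i.e. α is a root of g(x) = (x + 12)^3 - 136 = x^3 + 36x^2 + 432x + 1592. Since g(x) = h(x + 12) where h(x) = x^3 - 136, and h is irreducible over Q (because 136 is not a perfect cube, so h has no rational root, and a monic cubic with no rational root is irreducible), g is also irreducible (irreducibility is preserved under the substitution x → x + 12). Hence m_α(x) = x^3 + 36x^2 + 432x + 1592.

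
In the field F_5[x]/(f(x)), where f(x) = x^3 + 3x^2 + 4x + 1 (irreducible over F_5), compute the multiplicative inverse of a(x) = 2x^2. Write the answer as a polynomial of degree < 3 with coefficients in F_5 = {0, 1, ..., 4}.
a(x)^(-1) ≡ 2x^2 + 3x + 4 (mod f(x))

Since f is irreducible over F_5, F_5[x]/(f) is a field and a(x) ≠ 0 has an inverse. Apply the extended Euclidean algorithm to f(x) and a(x) in F_5[x]: f(x) = (3x + 4)·a(x) + (4x + 1);  a(x) = (3x + 3)·(4x + 1) + (2). The last nonzero remainder is the constant 2 = gcd(f, a) in F_5. Back-substituting through the division chain expresses 2 = s(x)·a(x) + t(x)·f(x) with s(x) ≡ 4x^2 + x + 3 (mod f), so (4x^2 + x + 3)·a(x) ≡ 2 (mod f). Multiplying by 2^(-1) ≡ 3 in F_5 gives a(x)^(-1) ≡ 3·(4x^2 + x + 3) ≡ 2x^2 + 3x + 4 (mod f). Check: (2x^2)·(2x^2 + 3x + 4) = 4x^4 + x^3 + 3x^2 ≡ 1 (mod x^3 + 3x^2 + 4x + 1).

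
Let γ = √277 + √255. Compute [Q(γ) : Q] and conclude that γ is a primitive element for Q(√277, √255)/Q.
[Q(γ) : Q] = 4 (equivalently, Q(γ) = Q(√277, √255))

Obviously Q(γ) ⊆ Q(√277, √255), and [Q(√277, √255):Q] = 4 (since 277, 255 are distinct squarefree integers > 1 with 70635 not a perfect square). To show equality we compute the minimal polynomial of γ. From γ = √277 + √255: γ^2 = 277 + 2√(70635) + 255 = 532 + 2√(70635), so γ^2 - 532 = 2√(70635); squaring, (γ^2 - 532)^2 = 4·70635, i.e. γ^4 - 1064γ^2 + 283024 - 282540 = 0, i.e. γ^4 - 1064γ^2 + 484 = 0. So γ is a root of x^4 - 1064x^2 + 484. This polynomial is irreducible over Q: it has no rational root (each ±√277 ± √255 is irrational), and any factorization into two quadratics over Q would force √(70635) ∈ Q (pairing opposite roots) or √277, √255 ∈ Q (other pairings), all impossible. Hence [Q(γ):Q] = 4 = [Q(√277, √255):Q], so Q(γ) = Q(√277, √255).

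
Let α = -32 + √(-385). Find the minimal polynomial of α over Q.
m_α(x) = x^2 + 64x + 1409

From α + 32 = √(-385), squaring gives (α + 32)^2 = -385, i.e. α^2 + 64α + 1024 = -385, so α^2 + 64α + 1409 = 0. The discriminant of x^2 + 64x + 1409 is (64)^2 - 4·(1409) = 4096 - 5636 = -1540, and 4·(-385) is not a perfect square in Q since -385 is squarefree and ≠ 1. Hence x^2 + 64x + 1409 is irreducible over Q and is the minimal polynomial of α.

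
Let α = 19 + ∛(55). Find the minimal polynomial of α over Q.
m_α(x) = x^3 - 57x^2 + 1083x - 6914

Set β = α - 19 = ∛(55), so β^3 = 55. Then (α - 19)^3 - 55 = 0, i.e. α is a root of g(x) = (x - 19)^3 - 55 = x^3 - 57x^2 + 1083x - 6914. Since g(x) = h(x - 19) where h(x) = x^3 - 55, and h is irreducible over Q (because 55 is not a perfect cube, so h has no rational root, and a monic cubic with no rational root is irreducible), g is also irreducible (irreducibility is preserved under the substitution x → x - 19). Hence m_α(x) = x^3 - 57x^2 + 1083x - 6914.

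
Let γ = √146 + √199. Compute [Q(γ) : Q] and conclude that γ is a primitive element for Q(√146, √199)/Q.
[Q(γ) : Q] = 4 (equivalently, Q(γ) = Q(√146, √199))

Obviously Q(γ) ⊆ Q(√146, √199), and [Q(√146, √199):Q] = 4 (since 146, 199 are distinct squarefree integers > 1 with 29054 not a perfect square). To show equality we compute the minimal polynomial of γ. From γ = √146 + √199: γ^2 = 146 + 2√(29054) + 199 = 345 + 2√(29054), so γ^2 - 345 = 2√(29054); squaring, (γ^2 - 345)^2 = 4·29054, i.e. γ^4 - 690γ^2 + 119025 - 116216 = 0, i.e. γ^4 - 690γ^2 + 2809 = 0. So γ is a root of x^4 - 690x^2 + 2809. This polynomial is irreducible over Q: it has no rational root (each ±√146 ± √199 is irrational), and any factorization into two quadratics over Q would force √(29054) ∈ Q (pairing opposite roots) or √146, √199 ∈ Q (other pairings), all impossible. Hence [Q(γ):Q] = 4 = [Q(√146, √199):Q], so Q(γ) = Q(√146, √199).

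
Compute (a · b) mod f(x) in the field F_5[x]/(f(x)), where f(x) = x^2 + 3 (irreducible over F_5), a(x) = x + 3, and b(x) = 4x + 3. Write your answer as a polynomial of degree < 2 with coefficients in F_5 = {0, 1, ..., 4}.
a · b ≡ 2 (mod f(x))

Multiply in F_5[x]: a(x)·b(x) = (x + 3)·(4x + 3) = 4x^2 + 4. This has degree ≥ 2, so divide by f(x) over F_5: 4x^2 + 4 = (4)·(x^2 + 3) + (2). Hence a·b ≡ 2 (mod f). (F_5[x]/(f) is a field with 5^2 = 25 elements since f is irreducible of degree 2.)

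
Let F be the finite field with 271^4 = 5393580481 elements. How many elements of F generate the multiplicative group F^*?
There are φ(5393580480) = 1353646080 primitive elements

F_q^* is cyclic of order q - 1 = 5393580480. A cyclic group of order m has exactly φ(m) generators. Here m = 5393580480 = 2^6 · 3^3 · 5 · 17 · 36721, so the number of primitive elements is φ(5393580480) = 1353646080.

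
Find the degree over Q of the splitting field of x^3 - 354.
[K : Q] = 6

The roots of x^3 - 354 are ∛354, ω∛354, ω^2∛354 where ω = e^(2πi/3) is a primitive cube root of unity, so K = Q(∛354, ω). Now [Q(∛354):Q] = 3 (since 354 is not a perfect cube, x^3 - 354 is irreducible) and [Q(ω):Q] = 2. Both 2 and 3 divide [K:Q], and [K:Q] ≤ 3·2 = 6, so [K:Q] = 6. (Equivalently: Q(∛354) ⊂ R but ω ∉ R, so [K : Q(∛354)] = 2.)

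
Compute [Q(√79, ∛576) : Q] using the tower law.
[Q(√79, ∛576) : Q] = 6

Let L = Q(√79, ∛576). Since Q(√79) ⊂ L and [Q(√79):Q] = 2, the tower law gives 2 | [L:Q]. Likewise Q(∛576) ⊂ L with [Q(∛576):Q] = 3 (because 576 is not a perfect cube), so 3 | [L:Q]. As gcd(2,3) = 1, [L:Q] is divisible by 6. Conversely L is generated over Q by √79 and ∛576, so [L:Q] ≤ 2·3 = 6. Therefore [Q(√79, ∛576) : Q] = 6.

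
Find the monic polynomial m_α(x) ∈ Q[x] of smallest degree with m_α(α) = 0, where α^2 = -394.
m_α(x) = x^2 + 394

α satisfies α^2 + 394 = 0, so x^2 + 394 annihilates α. Since d = -394 is squarefree and ≠ 1, it is not a perfect square in Q, so x^2 + 394 has no rational root and is therefore irreducible over Q (a degree-2 polynomial over a field is irreducible iff it has no root). Hence m_α(x) = x^2 + 394.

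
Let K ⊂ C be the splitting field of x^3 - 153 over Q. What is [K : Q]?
[K : Q] = 6

The roots of x^3 - 153 are ∛153, ω∛153, ω^2∛153 where ω = e^(2πi/3) is a primitive cube root of unity, so K = Q(∛153, ω). Now [Q(∛153):Q] = 3 (since 153 is not a perfect cube, x^3 - 153 is irreducible) and [Q(ω):Q] = 2. Both 2 and 3 divide [K:Q], and [K:Q] ≤ 3·2 = 6, so [K:Q] = 6. (Equivalently: Q(∛153) ⊂ R but ω ∉ R, so [K : Q(∛153)] = 2.)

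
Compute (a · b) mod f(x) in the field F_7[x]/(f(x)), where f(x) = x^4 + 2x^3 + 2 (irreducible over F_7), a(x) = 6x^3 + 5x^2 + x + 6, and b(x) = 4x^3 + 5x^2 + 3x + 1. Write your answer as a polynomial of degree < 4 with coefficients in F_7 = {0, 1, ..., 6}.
a · b ≡ 6x^3 + 4x^2 + x + 4 (mod f(x))

Multiply in F_7[x]: a(x)·b(x) = (6x^3 + 5x^2 + x + 6)·(4x^3 + 5x^2 + 3x + 1) = 3x^6 + x^5 + 5x^4 + x^3 + 3x^2 + 5x + 6. This has degree ≥ 4, so divide by f(x) over F_7: 3x^6 + x^5 + 5x^4 + x^3 + 3x^2 + 5x + 6 = (3x^2 + 2x + 1)·(x^4 + 2x^3 + 2) + (6x^3 + 4x^2 + x + 4). Hence a·b ≡ 6x^3 + 4x^2 + x + 4 (mod f). (F_7[x]/(f) is a field with 7^4 = 2401 elements since f is irreducible of degree 4.)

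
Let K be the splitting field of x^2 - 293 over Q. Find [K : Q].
[K : Q] = 2

f(x) = x^2 - 293 factors as (x - √293)(x + √293). The splitting field is K = Q(√293). Since 293 is squarefree and > 1, it is not a perfect square, so x^2 - 293 is irreducible over Q and [Q(√293) : Q] = 2. Hence [K : Q] = 2.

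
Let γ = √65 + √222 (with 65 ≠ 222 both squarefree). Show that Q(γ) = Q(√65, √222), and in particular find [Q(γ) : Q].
[Q(γ) : Q] = 4 (equivalently, Q(γ) = Q(√65, √222))

Obviously Q(γ) ⊆ Q(√65, √222), and [Q(√65, √222):Q] = 4 (since 65, 222 are distinct squarefree integers > 1 with 14430 not a perfect square). To show equality we compute the minimal polynomial of γ. From γ = √65 + √222: γ^2 = 65 + 2√(14430) + 222 = 287 + 2√(14430), so γ^2 - 287 = 2√(14430); squaring, (γ^2 - 287)^2 = 4·14430, i.e. γ^4 - 574γ^2 + 82369 - 57720 = 0, i.e. γ^4 - 574γ^2 + 24649 = 0. So γ is a root of x^4 - 574x^2 + 24649. This polynomial is irreducible over Q: it has no rational root (each ±√65 ± √222 is irrational), and any factorization into two quadratics over Q would force √(14430) ∈ Q (pairing opposite roots) or √65, √222 ∈ Q (other pairings), all impossible. Hence [Q(γ):Q] = 4 = [Q(√65, √222):Q], so Q(γ) = Q(√65, √222).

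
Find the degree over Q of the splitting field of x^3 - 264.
[K : Q] = 6

The roots of x^3 - 264 are ∛264, ω∛264, ω^2∛264 where ω = e^(2πi/3) is a primitive cube root of unity, so K = Q(∛264, ω). Now [Q(∛264):Q] = 3 (since 264 is not a perfect cube, x^3 - 264 is irreducible) and [Q(ω):Q] = 2. Both 2 and 3 divide [K:Q], and [K:Q] ≤ 3·2 = 6, so [K:Q] = 6. (Equivalently: Q(∛264) ⊂ R but ω ∉ R, so [K : Q(∛264)] = 2.)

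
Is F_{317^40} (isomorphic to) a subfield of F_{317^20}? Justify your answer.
No: F_{317^40} is not a subfield of F_{317^20}

F_{p^m} embeds in F_{p^n} iff m | n. Here 40 ∤ 20 (since 20 = 0·40 + 20 with remainder 20 ≠ 0), so F_{317^40} is not a subfield of F_{317^20}. Equivalently: if it were, the tower law would give 40 = [F_{317^40}:F_317] dividing [F_{317^20}:F_317] = 20, contradiction.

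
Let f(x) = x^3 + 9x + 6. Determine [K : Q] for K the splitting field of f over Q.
[K : Q] = 6

By the rational root test, any rational root of the monic integer polynomial f(x) = x^3 + 9x + 6 must be an integer dividing the constant term 6, i.e. one of ±{1, 2, 3, 6}. Evaluating: f(1) = 16, f(-1) = -4, f(2) = 32, f(-2) = -20, f(3) = 60, f(-3) = -48, f(6) = 276, f(-6) = -264; none is 0, so f has no rational root and is therefore irreducible over Q (a cubic with no linear factor over a field is irreducible). For an irreducible cubic, the Galois group is A_3 or S_3 according as the discriminant disc(f) = -4a^3 - 27b^2 = -4·(9)^3 - 27·(6)^2 = -3888 is or is not a square in Q. Here disc(f) = -3888 is not a perfect square in Q, so the Galois group of f over Q is not contained in A_3 and must be all of S_3. The splitting field has degree |S_3| = 6 over Q, so [K : Q] = 6.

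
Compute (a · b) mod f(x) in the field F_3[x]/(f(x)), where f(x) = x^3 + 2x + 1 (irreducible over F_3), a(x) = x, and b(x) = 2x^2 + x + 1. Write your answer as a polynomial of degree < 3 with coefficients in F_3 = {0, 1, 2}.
a · b ≡ x^2 + 1 (mod f(x))

Multiply in F_3[x]: a(x)·b(x) = (x)·(2x^2 + x + 1) = 2x^3 + x^2 + x. This has degree ≥ 3, so divide by f(x) over F_3: 2x^3 + x^2 + x = (2)·(x^3 + 2x + 1) + (x^2 + 1). Hence a·b ≡ x^2 + 1 (mod f). (F_3[x]/(f) is a field with 3^3 = 27 elements since f is irreducible of degree 3.)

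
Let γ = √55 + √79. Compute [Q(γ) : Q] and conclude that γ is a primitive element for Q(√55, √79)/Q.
[Q(γ) : Q] = 4 (equivalently, Q(γ) = Q(√55, √79))

Obviously Q(γ) ⊆ Q(√55, √79), and [Q(√55, √79):Q] = 4 (since 55, 79 are distinct squarefree integers > 1 with 4345 not a perfect square). To show equality we compute the minimal polynomial of γ. From γ = √55 + √79: γ^2 = 55 + 2√(4345) + 79 = 134 + 2√(4345), so γ^2 - 134 = 2√(4345); squaring, (γ^2 - 134)^2 = 4·4345, i.e. γ^4 - 268γ^2 + 17956 - 17380 = 0, i.e. γ^4 - 268γ^2 + 576 = 0. So γ is a root of x^4 - 268x^2 + 576. This polynomial is irreducible over Q: it has no rational root (each ±√55 ± √79 is irrational), and any factorization into two quadratics over Q would force √(4345) ∈ Q (pairing opposite roots) or √55, √79 ∈ Q (other pairings), all impossible. Hence [Q(γ):Q] = 4 = [Q(√55, √79):Q], so Q(γ) = Q(√55, √79).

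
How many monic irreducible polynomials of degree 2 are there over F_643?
There are 206403 monic irreducible polynomials of degree 2 over F_643

Each element of F_{643^2} that lies in no proper subfield is a root of exactly one monic irreducible of degree 2 over F_643, and each such polynomial has 2 distinct roots in F_{643^2}. By Möbius inversion the count is N_643(2) = (1/2) Σ_{d|2} μ(2/d) · 643^d = (1/2)(μ(2)·643^1 + μ(1)·643^2) = 412806/2 = 206403.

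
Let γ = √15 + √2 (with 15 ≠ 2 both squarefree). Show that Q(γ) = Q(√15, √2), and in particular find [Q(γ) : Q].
[Q(γ) : Q] = 4 (equivalently, Q(γ) = Q(√15, √2))

Obviously Q(γ) ⊆ Q(√15, √2), and [Q(√15, √2):Q] = 4 (since 15, 2 are distinct squarefree integers > 1 with 30 not a perfect square). To show equality we compute the minimal polynomial of γ. From γ = √15 + √2: γ^2 = 15 + 2√(30) + 2 = 17 + 2√(30), so γ^2 - 17 = 2√(30); squaring, (γ^2 - 17)^2 = 4·30, i.e. γ^4 - 34γ^2 + 289 - 120 = 0, i.e. γ^4 - 34γ^2 + 169 = 0. So γ is a root of x^4 - 34x^2 + 169. This polynomial is irreducible over Q: it has no rational root (each ±√15 ± √2 is irrational), and any factorization into two quadratics over Q would force √(30) ∈ Q (pairing opposite roots) or √15, √2 ∈ Q (other pairings), all impossible. Hence [Q(γ):Q] = 4 = [Q(√15, √2):Q], so Q(γ) = Q(√15, √2).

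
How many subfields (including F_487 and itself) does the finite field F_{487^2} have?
F_{487^2} has 2 subfields

The subfields of F_{p^n} are exactly the fields F_{p^d} for d | n (each is the fixed field of the unique index-d subgroup of Gal(F_{p^n}/F_p) ≅ Z/nZ). The divisors of n = 2 are {1, 2}, giving 2 subfields: F_{487^1}, F_{487^2}.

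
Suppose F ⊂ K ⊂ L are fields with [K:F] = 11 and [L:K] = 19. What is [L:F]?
[L:F] = 209

The tower law says that for any tower of field extensions F ⊂ K ⊂ L with finite degrees, [L:F] = [L:K] · [K:F]. Here this gives [L:F] = 19 · 11 = 209.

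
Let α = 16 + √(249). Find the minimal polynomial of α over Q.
m_α(x) = x^2 - 32x + 7

From α - 16 = √(249), squaring gives (α - 16)^2 = 249, i.e. α^2 - 32α + 256 = 249, so α^2 - 32α + 7 = 0. The discriminant of x^2 - 32x + 7 is (-32)^2 - 4·(7) = 1024 - 28 = 996, and 4·(249) is not a perfect square in Q since 249 is squarefree and ≠ 1. Hence x^2 - 32x + 7 is irreducible over Q and is the minimal polynomial of α.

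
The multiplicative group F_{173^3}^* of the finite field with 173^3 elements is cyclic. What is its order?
|F_{173^3}^*| = 5177716

F_{173^3} has 173^3 = 5177717 elements; its multiplicative group consists of all nonzero elements, so |F_{173^3}^*| = 5177717 - 1 = 5177716. (It is cyclic since any finite subgroup of the multiplicative group of a field is cyclic.)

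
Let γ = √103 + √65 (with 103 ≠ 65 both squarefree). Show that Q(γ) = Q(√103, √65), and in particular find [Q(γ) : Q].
[Q(γ) : Q] = 4 (equivalently, Q(γ) = Q(√103, √65))

Obviously Q(γ) ⊆ Q(√103, √65), and [Q(√103, √65):Q] = 4 (since 103, 65 are distinct squarefree integers > 1 with 6695 not a perfect square). To show equality we compute the minimal polynomial of γ. From γ = √103 + √65: γ^2 = 103 + 2√(6695) + 65 = 168 + 2√(6695), so γ^2 - 168 = 2√(6695); squaring, (γ^2 - 168)^2 = 4·6695, i.e. γ^4 - 336γ^2 + 28224 - 26780 = 0, i.e. γ^4 - 336γ^2 + 1444 = 0. So γ is a root of x^4 - 336x^2 + 1444. This polynomial is irreducible over Q: it has no rational root (each ±√103 ± √65 is irrational), and any factorization into two quadratics over Q would force √(6695) ∈ Q (pairing opposite roots) or √103, √65 ∈ Q (other pairings), all impossible. Hence [Q(γ):Q] = 4 = [Q(√103, √65):Q], so Q(γ) = Q(√103, √65).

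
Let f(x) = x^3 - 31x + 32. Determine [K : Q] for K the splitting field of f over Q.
[K : Q] = 6

By the rational root test, any rational root of the monic integer polynomial f(x) = x^3 - 31x + 32 must be an integer dividing the constant term 32, i.e. one of ±{1, 2, 4, 8, 16, 32}. Evaluating: f(1) = 2, f(-1) = 62, f(2) = -22, f(-2) = 86, f(4) = -28, f(-4) = 92, f(8) = 296, f(-8) = -232, f(16) = 3632, f(-16) = -3568, f(32) = 31808, f(-32) = -31744; none is 0, so f has no rational root and is therefore irreducible over Q (a cubic with no linear factor over a field is irreducible). For an irreducible cubic, the Galois group is A_3 or S_3 according as the discriminant disc(f) = -4a^3 - 27b^2 = -4·(-31)^3 - 27·(32)^2 = 91516 is or is not a square in Q. Here disc(f) = 91516 is not a perfect square in Q, so the Galois group of f over Q is not contained in A_3 and must be all of S_3. The splitting field has degree |S_3| = 6 over Q, so [K : Q] = 6.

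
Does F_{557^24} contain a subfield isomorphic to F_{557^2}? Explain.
Yes: F_{557^2} is a subfield of F_{557^24}

F_{p^m} embeds in F_{p^n} iff m | n (since F_{p^n} is the splitting field of x^(p^n) - x, and F_{p^m} ⊂ F_{p^n} forces p^n to be a power of p^m, i.e. m | n; conversely if m | n then every root of x^(p^m) - x is a root of x^(p^n) - x). Here 2 | 24 (since 24 = 12·2), so F_{557^2} is a subfield of F_{557^24}, and [F_{557^24} : F_{557^2}] = 24/2 = 12.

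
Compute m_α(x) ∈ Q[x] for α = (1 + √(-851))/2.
m_α(x) = x^2 - x + 213

From 2α - 1 = √(-851), squaring gives (2α - 1)^2 = -851, i.e. 4α^2 - 4α + 1 = -851, so α^2 - α + (1 + 851)/4 = 0. Since -851 ≡ 1 (mod 4), (1 + 851)/4 = 213 ∈ Z. The polynomial x^2 - x + 213 has discriminant 1 - 4·(213) = -851, which is not a perfect square in Q (d = -851 is squarefree and ≠ 1), so x^2 - x + 213 is irreducible over Q. It is the minimal polynomial of α.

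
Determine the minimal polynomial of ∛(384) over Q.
m_α(x) = x^3 - 384

α satisfies α^3 = 384, so x^3 - 384 annihilates α. By the rational root test, a rational root p/q (in lowest terms) of x^3 - 384 would satisfy p^3 = 384 q^3, forcing q = 1 and p^3 = 384; but 384 is not a perfect cube, contradiction. A monic cubic over Q with no rational root is irreducible (any nontrivial factorization would include a linear factor). Hence x^3 - 384 is the minimal polynomial of α, and in particular [Q(α):Q] = 3.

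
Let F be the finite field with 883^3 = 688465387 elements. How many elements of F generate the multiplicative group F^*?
There are φ(688465386) = 196703640 primitive elements

F_q^* is cyclic of order q - 1 = 688465386. A cyclic group of order m has exactly φ(m) generators. Here m = 688465386 = 2 · 3^3 · 7^2 · 260191, so the number of primitive elements is φ(688465386) = 196703640.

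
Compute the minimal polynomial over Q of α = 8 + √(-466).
m_α(x) = x^2 - 16x + 530

From α - 8 = √(-466), squaring gives (α - 8)^2 = -466, i.e. α^2 - 16α + 64 = -466, so α^2 - 16α + 530 = 0. The discriminant of x^2 - 16x + 530 is (-16)^2 - 4·(530) = 256 - 2120 = -1864, and 4·(-466) is not a perfect square in Q since -466 is squarefree and ≠ 1. Hence x^2 - 16x + 530 is irreducible over Q and is the minimal polynomial of α.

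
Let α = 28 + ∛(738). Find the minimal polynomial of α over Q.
m_α(x) = x^3 - 84x^2 + 2352x - 22690

Set β = α - 28 = ∛(738), so β^3 = 738. Then (α - 28)^3 - 738 = 0, i.e. α is a root of g(x) = (x - 28)^3 - 738 = x^3 - 84x^2 + 2352x - 22690. Since g(x) = h(x - 28) where h(x) = x^3 - 738, and h is irreducible over Q (because 738 is not a perfect cube, so h has no rational root, and a monic cubic with no rational root is irreducible), g is also irreducible (irreducibility is preserved under the substitution x → x - 28). Hence m_α(x) = x^3 - 84x^2 + 2352x - 22690.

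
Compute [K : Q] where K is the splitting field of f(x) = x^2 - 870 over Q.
[K : Q] = 2

f(x) = x^2 - 870 factors as (x - √870)(x + √870). The splitting field is K = Q(√870). Since 870 is squarefree and > 1, it is not a perfect square, so x^2 - 870 is irreducible over Q and [Q(√870) : Q] = 2. Hence [K : Q] = 2.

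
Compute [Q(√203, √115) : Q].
[Q(√203, √115) : Q] = 4

[Q(√203):Q] = 2 (min poly x^2 - 203, irreducible since 203 is squarefree > 1). For the top step, suppose √115 ∈ Q(√203), say √115 = c + d√203 with c, d ∈ Q. Squaring: 115 = c^2 + 203d^2 + 2cd√203. Since √203 ∉ Q this forces 2cd = 0. If d = 0 then √115 = c ∈ Q, contradicting 115 squarefree > 1. If c = 0 then 115 = 203d^2, so 203·115 = (203d)^2 is a perfect square in Q — but 203·115 = 23345 is not a perfect square (since 203 and 115 are distinct squarefree integers). Contradiction. Hence √115 ∉ Q(√203), so x^2 - 115 stays irreducible over Q(√203) and [Q(√203, √115) : Q(√203)] = 2. By the tower law, [Q(√203, √115) : Q] = 2 · 2 = 4.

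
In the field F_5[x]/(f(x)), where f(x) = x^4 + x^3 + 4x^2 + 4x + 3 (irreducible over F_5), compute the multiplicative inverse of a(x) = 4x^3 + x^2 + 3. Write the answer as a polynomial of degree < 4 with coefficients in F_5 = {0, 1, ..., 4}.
a(x)^(-1) ≡ 2x^3 + 3x^2 + 4x + 3 (mod f(x))

Since f is irreducible over F_5, F_5[x]/(f) is a field and a(x) ≠ 0 has an inverse. Apply the extended Euclidean algorithm to f(x) and a(x) in F_5[x]: f(x) = (4x + 3)·a(x) + (x^2 + 2x + 4);  a(x) = (4x + 3)·(x^2 + 2x + 4) + (3x + 1);  (x^2 + 2x + 4) = (2x)·(3x + 1) + (4). The last nonzero remainder is the constant 4 = gcd(f, a) in F_5. Back-substituting through the division chain expresses 4 = s(x)·a(x) + t(x)·f(x) with s(x) ≡ 3x^3 + 2x^2 + x + 2 (mod f), so (3x^3 + 2x^2 + x + 2)·a(x) ≡ 4 (mod f). Multiplying by 4^(-1) ≡ 4 in F_5 gives a(x)^(-1) ≡ 4·(3x^3 + 2x^2 + x + 2) ≡ 2x^3 + 3x^2 + 4x + 3 (mod f). Check: (4x^3 + x^2 + 3)·(2x^3 + 3x^2 + 4x + 3) = 3x^6 + 4x^5 + 4x^4 + 2x^3 + 2x^2 + 2x + 4 ≡ 1 (mod x^4 + x^3 + 4x^2 + 4x + 3).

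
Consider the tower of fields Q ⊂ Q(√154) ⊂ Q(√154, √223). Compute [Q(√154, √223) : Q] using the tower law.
[Q(√154, √223) : Q] = 4

[Q(√154):Q] = 2 (min poly x^2 - 154, irreducible since 154 is squarefree > 1). For the top step, suppose √223 ∈ Q(√154), say √223 = c + d√154 with c, d ∈ Q. Squaring: 223 = c^2 + 154d^2 + 2cd√154. Since √154 ∉ Q this forces 2cd = 0. If d = 0 then √223 = c ∈ Q, contradicting 223 squarefree > 1. If c = 0 then 223 = 154d^2, so 154·223 = (154d)^2 is a perfect square in Q — but 154·223 = 34342 is not a perfect square (since 154 and 223 are distinct squarefree integers). Contradiction. Hence √223 ∉ Q(√154), so x^2 - 223 stays irreducible over Q(√154) and [Q(√154, √223) : Q(√154)] = 2. By the tower law, [Q(√154, √223) : Q] = 2 · 2 = 4.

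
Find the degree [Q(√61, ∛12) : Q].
[Q(√61, ∛12) : Q] = 6

Let L = Q(√61, ∛12). Since Q(√61) ⊂ L and [Q(√61):Q] = 2, the tower law gives 2 | [L:Q]. Likewise Q(∛12) ⊂ L with [Q(∛12):Q] = 3 (because 12 is not a perfect cube), so 3 | [L:Q]. As gcd(2,3) = 1, [L:Q] is divisible by 6. Conversely L is generated over Q by √61 and ∛12, so [L:Q] ≤ 2·3 = 6. Therefore [Q(√61, ∛12) : Q] = 6.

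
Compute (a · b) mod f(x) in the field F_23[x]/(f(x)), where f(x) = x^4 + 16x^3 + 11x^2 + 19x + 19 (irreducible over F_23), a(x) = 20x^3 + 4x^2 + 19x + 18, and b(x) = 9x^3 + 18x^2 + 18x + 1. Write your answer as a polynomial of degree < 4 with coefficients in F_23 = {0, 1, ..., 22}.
a · b ≡ 3x^3 + 10x + 7 (mod f(x))

Multiply in F_23[x]: a(x)·b(x) = (20x^3 + 4x^2 + 19x + 18)·(9x^3 + 18x^2 + 18x + 1) = 19x^6 + 5x^5 + 5x^4 + 21x^3 + 3x^2 + 21x + 18. This has degree ≥ 4, so divide by f(x) over F_23: 19x^6 + 5x^5 + 5x^4 + 21x^3 + 3x^2 + 21x + 18 = (19x^2 + 3)·(x^4 + 16x^3 + 11x^2 + 19x + 19) + (3x^3 + 10x + 7). Hence a·b ≡ 3x^3 + 10x + 7 (mod f). (F_23[x]/(f) is a field with 23^4 = 279841 elements since f is irreducible of degree 4.)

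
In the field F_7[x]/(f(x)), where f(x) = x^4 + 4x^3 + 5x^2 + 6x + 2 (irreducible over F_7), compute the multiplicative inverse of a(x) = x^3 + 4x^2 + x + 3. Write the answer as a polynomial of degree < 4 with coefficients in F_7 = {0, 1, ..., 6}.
a(x)^(-1) ≡ 2x^3 + 4x^2 + 3x + 4 (mod f(x))

Since f is irreducible over F_7, F_7[x]/(f) is a field and a(x) ≠ 0 has an inverse. Apply the extended Euclidean algorithm to f(x) and a(x) in F_7[x]: f(x) = (x)·a(x) + (4x^2 + 3x + 2);  a(x) = (2x + 3)·(4x^2 + 3x + 2) + (2x + 4);  (4x^2 + 3x + 2) = (2x + 1)·(2x + 4) + (5). The last nonzero remainder is the constant 5 = gcd(f, a) in F_7. Back-substituting through the division chain expresses 5 = s(x)·a(x) + t(x)·f(x) with s(x) ≡ 3x^3 + 6x^2 + x + 6 (mod f), so (3x^3 + 6x^2 + x + 6)·a(x) ≡ 5 (mod f). Multiplying by 5^(-1) ≡ 3 in F_7 gives a(x)^(-1) ≡ 3·(3x^3 + 6x^2 + x + 6) ≡ 2x^3 + 4x^2 + 3x + 4 (mod f). Check: (x^3 + 4x^2 + x + 3)·(2x^3 + 4x^2 + 3x + 4) = 2x^6 + 5x^5 + 5x^3 + 3x^2 + 6x + 5 ≡ 1 (mod x^4 + 4x^3 + 5x^2 + 6x + 2).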